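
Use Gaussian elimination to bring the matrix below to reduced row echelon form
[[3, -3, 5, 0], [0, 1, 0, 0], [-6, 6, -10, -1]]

R1 := 1/3·R1
  [  1  -1  5/3   0 ]
  [  0   1    0   0 ]
  [ -6   6  -10  -1 ]
R3 := R3 + 6·R1
  [ 1  -1  5/3   0 ]
  [ 0   1    0   0 ]
  [ 0   0    0  -1 ]
R3 := -1·R3
  [ 1  -1  5/3  0 ]
  [ 0   1    0  0 ]
  [ 0   0    0  1 ]
R1 := R1 + R2
  [ 1  0  5/3  0 ]
  [ 0  1    0  0 ]
  [ 0  0    0  1 ]

[[1, 0, 5/3, 0], [0, 1, 0, 0], [0, 0, 0, 1]]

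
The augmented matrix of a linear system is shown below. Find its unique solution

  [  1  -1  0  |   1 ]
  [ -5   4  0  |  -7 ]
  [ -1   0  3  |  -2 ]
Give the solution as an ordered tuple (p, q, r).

r2 ← r2 + 5·r1
  [  1  -1  0  |   1 ]
  [  0  -1  0  |  -2 ]
  [ -1   0  3  |  -2 ]
r3 ← r3 + r1
  [ 1  -1  0  |   1 ]
  [ 0  -1  0  |  -2 ]
  [ 0  -1  3  |  -1 ]
r2 ← -1·r2
  [ 1  -1  0  |   1 ]
  [ 0   1  0  |   2 ]
  [ 0  -1  3  |  -1 ]
r3 ← r3 + r2
  [ 1  -1  0  |  1 ]
  [ 0   1  0  |  2 ]
  [ 0   0  3  |  1 ]
r3 ← 1/3·r3
  [ 1  -1  0  |    1 ]
  [ 0   1  0  |    2 ]
  [ 0   0  1  |  1/3 ]
r1 ← r1 + r2
  [ 1  0  0  |    3 ]
  [ 0  1  0  |    2 ]
  [ 0  0  1  |  1/3 ]
Reading off the last column: p = 3, q = 2, r = 1/3.

(3, 2, 1/3)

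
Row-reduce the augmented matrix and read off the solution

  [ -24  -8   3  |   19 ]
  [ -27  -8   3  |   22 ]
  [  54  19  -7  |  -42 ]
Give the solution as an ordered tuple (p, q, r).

R1 -> -1/24·R1
R2 -> R2 + 27·R1
R3 -> R3 − 54·R1
R3 -> R3 − R2
R3 -> 8·R3
R2 -> R2 + 3/8·R3
R1 -> R1 + 1/8·R3
R1 -> R1 − 1/3·R2
Reading off the last column: p = -1, q = 1, r = 1.

(-1, 1, 1)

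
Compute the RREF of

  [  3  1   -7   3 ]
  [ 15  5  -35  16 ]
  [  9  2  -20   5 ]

Multiply R1 by 1/3.
  [  1  1/3  -7/3   1 ]
  [ 15    5   -35  16 ]
  [  9    2   -20   5 ]
Subtract 15 times R1 from R2.
  [ 1  1/3  -7/3  1 ]
  [ 0    0     0  1 ]
  [ 9    2   -20  5 ]
Subtract 9 times R1 from R3.
  [ 1  1/3  -7/3   1 ]
  [ 0    0     0   1 ]
  [ 0   -1     1  -4 ]
Swap R2 and R3.
  [ 1  1/3  -7/3   1 ]
  [ 0   -1     1  -4 ]
  [ 0    0     0   1 ]
Multiply R2 by -1.
  [ 1  1/3  -7/3  1 ]
  [ 0    1    -1  4 ]
  [ 0    0     0  1 ]
Subtract 4 times R3 from R2.
  [ 1  1/3  -7/3  1 ]
  [ 0    1    -1  0 ]
  [ 0    0     0  1 ]
Subtract R3 from R1.
  [ 1  1/3  -7/3  0 ]
  [ 0    1    -1  0 ]
  [ 0    0     0  1 ]
Subtract 1/3 times R2 from R1.
  [ 1  0  -2  0 ]
  [ 0  1  -1  0 ]
  [ 0  0   0  1 ]

[[1, 0, -2, 0], [0, 1, -1, 0], [0, 0, 0, 1]]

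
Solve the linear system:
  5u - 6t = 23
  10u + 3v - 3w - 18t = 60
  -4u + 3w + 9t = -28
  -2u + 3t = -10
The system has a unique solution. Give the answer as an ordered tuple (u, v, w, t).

(3, 2/3, -4/3, -4/3)

Form the augmented matrix and row-reduce:
  [  5  0   0   -6  |   23 ]
  [ 10  3  -3  -18  |   60 ]
  [ -4  0   3    9  |  -28 ]
  [ -2  0   0    3  |  -10 ]
ρ1 := 1/5·ρ1
  [  1  0   0  -6/5  |  23/5 ]
  [ 10  3  -3   -18  |    60 ]
  [ -4  0   3     9  |   -28 ]
  [ -2  0   0     3  |   -10 ]
ρ2 := ρ2 − 10·ρ1
  [  1  0   0  -6/5  |  23/5 ]
  [  0  3  -3    -6  |    14 ]
  [ -4  0   3     9  |   -28 ]
  [ -2  0   0     3  |   -10 ]
ρ3 := ρ3 + 4·ρ1
  [  1  0   0  -6/5  |   23/5 ]
  [  0  3  -3    -6  |     14 ]
  [  0  0   3  21/5  |  -48/5 ]
  [ -2  0   0     3  |    -10 ]
ρ4 := ρ4 + 2·ρ1
  [ 1  0   0  -6/5  |   23/5 ]
  [ 0  3  -3    -6  |     14 ]
  [ 0  0   3  21/5  |  -48/5 ]
  [ 0  0   0   3/5  |   -4/5 ]
ρ2 := 1/3·ρ2
  [ 1  0   0  -6/5  |   23/5 ]
  [ 0  1  -1    -2  |   14/3 ]
  [ 0  0   3  21/5  |  -48/5 ]
  [ 0  0   0   3/5  |   -4/5 ]
ρ3 := 1/3·ρ3
  [ 1  0   0  -6/5  |   23/5 ]
  [ 0  1  -1    -2  |   14/3 ]
  [ 0  0   1   7/5  |  -16/5 ]
  [ 0  0   0   3/5  |   -4/5 ]
ρ4 := 5/3·ρ4
  [ 1  0   0  -6/5  |   23/5 ]
  [ 0  1  -1    -2  |   14/3 ]
  [ 0  0   1   7/5  |  -16/5 ]
  [ 0  0   0     1  |   -4/3 ]
ρ3 := ρ3 − 7/5·ρ4
  [ 1  0   0  -6/5  |  23/5 ]
  [ 0  1  -1    -2  |  14/3 ]
  [ 0  0   1     0  |  -4/3 ]
  [ 0  0   0     1  |  -4/3 ]
ρ2 := ρ2 + 2·ρ4
  [ 1  0   0  -6/5  |  23/5 ]
  [ 0  1  -1     0  |     2 ]
  [ 0  0   1     0  |  -4/3 ]
  [ 0  0   0     1  |  -4/3 ]
ρ1 := ρ1 + 6/5·ρ4
  [ 1  0   0  0  |     3 ]
  [ 0  1  -1  0  |     2 ]
  [ 0  0   1  0  |  -4/3 ]
  [ 0  0   0  1  |  -4/3 ]
ρ2 := ρ2 + ρ3
  [ 1  0  0  0  |     3 ]
  [ 0  1  0  0  |   2/3 ]
  [ 0  0  1  0  |  -4/3 ]
  [ 0  0  0  1  |  -4/3 ]
Reading off the last column: u = 3, v = 2/3, w = -4/3, t = -4/3.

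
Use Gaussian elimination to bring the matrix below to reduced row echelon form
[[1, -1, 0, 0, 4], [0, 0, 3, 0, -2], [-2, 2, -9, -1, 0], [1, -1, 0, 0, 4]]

[[1, -1, 0, 0, 4], [0, 0, 1, 0, -2/3], [0, 0, 0, 1, -2], [0, 0, 0, 0, 0]]

R3 → R3 + 2·R1
  [ 1  -1   0   0   4 ]
  [ 0   0   3   0  -2 ]
  [ 0   0  -9  -1   8 ]
  [ 1  -1   0   0   4 ]
R4 → R4 − R1
  [ 1  -1   0   0   4 ]
  [ 0   0   3   0  -2 ]
  [ 0   0  -9  -1   8 ]
  [ 0   0   0   0   0 ]
R2 → 1/3·R2
  [ 1  -1   0   0     4 ]
  [ 0   0   1   0  -2/3 ]
  [ 0   0  -9  -1     8 ]
  [ 0   0   0   0     0 ]
R3 → R3 + 9·R2
  [ 1  -1  0   0     4 ]
  [ 0   0  1   0  -2/3 ]
  [ 0   0  0  -1     2 ]
  [ 0   0  0   0     0 ]
R3 → -1·R3
  [ 1  -1  0  0     4 ]
  [ 0   0  1  0  -2/3 ]
  [ 0   0  0  1    -2 ]
  [ 0   0  0  0     0 ]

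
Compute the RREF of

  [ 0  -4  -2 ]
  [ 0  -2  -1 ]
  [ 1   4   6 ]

[[1, 0, 4], [0, 1, 1/2], [0, 0, 0]]

R1 ↔ R3
  [ 1   4   6 ]
  [ 0  -2  -1 ]
  [ 0  -4  -2 ]
R2 -> -1/2·R2
  [ 1   4    6 ]
  [ 0   1  1/2 ]
  [ 0  -4   -2 ]
R3 -> R3 + 4·R2
  [ 1  4    6 ]
  [ 0  1  1/2 ]
  [ 0  0    0 ]
R1 -> R1 − 4·R2
  [ 1  0    4 ]
  [ 0  1  1/2 ]
  [ 0  0    0 ]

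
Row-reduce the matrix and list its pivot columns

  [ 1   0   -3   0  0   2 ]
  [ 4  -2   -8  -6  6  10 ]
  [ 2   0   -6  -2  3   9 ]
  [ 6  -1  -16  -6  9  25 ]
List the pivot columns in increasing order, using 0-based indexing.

0, 1, 3, 4

R2 ← R2 − 4·R1
  [ 1   0   -3   0  0   2 ]
  [ 0  -2    4  -6  6   2 ]
  [ 2   0   -6  -2  3   9 ]
  [ 6  -1  -16  -6  9  25 ]
R3 ← R3 − 2·R1
  [ 1   0   -3   0  0   2 ]
  [ 0  -2    4  -6  6   2 ]
  [ 0   0    0  -2  3   5 ]
  [ 6  -1  -16  -6  9  25 ]
R4 ← R4 − 6·R1
  [ 1   0  -3   0  0   2 ]
  [ 0  -2   4  -6  6   2 ]
  [ 0   0   0  -2  3   5 ]
  [ 0  -1   2  -6  9  13 ]
R2 ← -1/2·R2
  [ 1   0  -3   0   0   2 ]
  [ 0   1  -2   3  -3  -1 ]
  [ 0   0   0  -2   3   5 ]
  [ 0  -1   2  -6   9  13 ]
R4 ← R4 + R2
  [ 1  0  -3   0   0   2 ]
  [ 0  1  -2   3  -3  -1 ]
  [ 0  0   0  -2   3   5 ]
  [ 0  0   0  -3   6  12 ]
R3 ← -1/2·R3
  [ 1  0  -3   0     0     2 ]
  [ 0  1  -2   3    -3    -1 ]
  [ 0  0   0   1  -3/2  -5/2 ]
  [ 0  0   0  -3     6    12 ]
R4 ← R4 + 3·R3
  [ 1  0  -3  0     0     2 ]
  [ 0  1  -2  3    -3    -1 ]
  [ 0  0   0  1  -3/2  -5/2 ]
  [ 0  0   0  0   3/2   9/2 ]
R4 ← 2/3·R4
  [ 1  0  -3  0     0     2 ]
  [ 0  1  -2  3    -3    -1 ]
  [ 0  0   0  1  -3/2  -5/2 ]
  [ 0  0   0  0     1     3 ]
R3 ← R3 + 3/2·R4
  [ 1  0  -3  0   0   2 ]
  [ 0  1  -2  3  -3  -1 ]
  [ 0  0   0  1   0   2 ]
  [ 0  0   0  0   1   3 ]
R2 ← R2 + 3·R4
  [ 1  0  -3  0  0  2 ]
  [ 0  1  -2  3  0  8 ]
  [ 0  0   0  1  0  2 ]
  [ 0  0   0  0  1  3 ]
R2 ← R2 − 3·R3
  [ 1  0  -3  0  0  2 ]
  [ 0  1  -2  0  0  2 ]
  [ 0  0   0  1  0  2 ]
  [ 0  0   0  0  1  3 ]
Pivot columns are the columns containing a leading 1.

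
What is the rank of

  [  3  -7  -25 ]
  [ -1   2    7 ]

R1 := 1/3·R1
  [  1  -7/3  -25/3 ]
  [ -1     2      7 ]
R2 := R2 + R1
  [ 1  -7/3  -25/3 ]
  [ 0  -1/3   -4/3 ]
R2 := -3·R2
  [ 1  -7/3  -25/3 ]
  [ 0     1      4 ]
R1 := R1 + 7/3·R2
  [ 1  0  1 ]
  [ 0  1  4 ]
The reduced form has 2 nonzero rows.

rank = 2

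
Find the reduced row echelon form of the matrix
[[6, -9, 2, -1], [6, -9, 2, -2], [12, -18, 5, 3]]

[[1, -3/2, 0, 0], [0, 0, 1, 0], [0, 0, 0, 1]]

R1 → 1/6·R1
  [  1  -3/2  1/3  -1/6 ]
  [  6    -9    2    -2 ]
  [ 12   -18    5     3 ]
R2 → R2 − 6·R1
  [  1  -3/2  1/3  -1/6 ]
  [  0     0    0    -1 ]
  [ 12   -18    5     3 ]
R3 → R3 − 12·R1
  [ 1  -3/2  1/3  -1/6 ]
  [ 0     0    0    -1 ]
  [ 0     0    1     5 ]
R2 ↔ R3
  [ 1  -3/2  1/3  -1/6 ]
  [ 0     0    1     5 ]
  [ 0     0    0    -1 ]
R3 → -1·R3
  [ 1  -3/2  1/3  -1/6 ]
  [ 0     0    1     5 ]
  [ 0     0    0     1 ]
R2 → R2 − 5·R3
  [ 1  -3/2  1/3  -1/6 ]
  [ 0     0    1     0 ]
  [ 0     0    0     1 ]
R1 → R1 + 1/6·R3
  [ 1  -3/2  1/3  0 ]
  [ 0     0    1  0 ]
  [ 0     0    0  1 ]
R1 → R1 − 1/3·R2
  [ 1  -3/2  0  0 ]
  [ 0     0  1  0 ]
  [ 0     0  0  1 ]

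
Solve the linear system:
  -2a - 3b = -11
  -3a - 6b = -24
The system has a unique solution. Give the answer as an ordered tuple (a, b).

Form the augmented matrix and row-reduce:
  [ -2  -3  |  -11 ]
  [ -3  -6  |  -24 ]
R1 := -1/2·R1
  [  1  3/2  |  11/2 ]
  [ -3   -6  |   -24 ]
R2 := R2 + 3·R1
  [ 1   3/2  |   11/2 ]
  [ 0  -3/2  |  -15/2 ]
R2 := -2/3·R2
  [ 1  3/2  |  11/2 ]
  [ 0    1  |     5 ]
R1 := R1 − 3/2·R2
  [ 1  0  |  -2 ]
  [ 0  1  |   5 ]
Reading off the last column: a = -2, b = 5.

(-2, 5)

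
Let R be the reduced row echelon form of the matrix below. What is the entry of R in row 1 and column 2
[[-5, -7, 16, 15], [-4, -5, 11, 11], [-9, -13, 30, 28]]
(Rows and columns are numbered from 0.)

-3

ρ1 := -1/5·ρ1
  [  1  7/5  -16/5  -3 ]
  [ -4   -5     11  11 ]
  [ -9  -13     30  28 ]
ρ2 := ρ2 + 4·ρ1
  [  1  7/5  -16/5  -3 ]
  [  0  3/5   -9/5  -1 ]
  [ -9  -13     30  28 ]
ρ3 := ρ3 + 9·ρ1
  [ 1   7/5  -16/5  -3 ]
  [ 0   3/5   -9/5  -1 ]
  [ 0  -2/5    6/5   1 ]
ρ2 := 5/3·ρ2
  [ 1   7/5  -16/5    -3 ]
  [ 0     1     -3  -5/3 ]
  [ 0  -2/5    6/5     1 ]
ρ3 := ρ3 + 2/5·ρ2
  [ 1  7/5  -16/5    -3 ]
  [ 0    1     -3  -5/3 ]
  [ 0    0      0   1/3 ]
ρ3 := 3·ρ3
  [ 1  7/5  -16/5    -3 ]
  [ 0    1     -3  -5/3 ]
  [ 0    0      0     1 ]
ρ2 := ρ2 + 5/3·ρ3
  [ 1  7/5  -16/5  -3 ]
  [ 0    1     -3   0 ]
  [ 0    0      0   1 ]
ρ1 := ρ1 + 3·ρ3
  [ 1  7/5  -16/5  0 ]
  [ 0    1     -3  0 ]
  [ 0    0      0  1 ]
ρ1 := ρ1 − 7/5·ρ2
  [ 1  0   1  0 ]
  [ 0  1  -3  0 ]
  [ 0  0   0  1 ]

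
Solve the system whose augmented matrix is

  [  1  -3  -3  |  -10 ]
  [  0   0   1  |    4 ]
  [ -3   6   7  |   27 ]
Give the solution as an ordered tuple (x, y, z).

(-3, -5/3, 4)

r3 ← r3 + 3·r1
  [ 1  -3  -3  |  -10 ]
  [ 0   0   1  |    4 ]
  [ 0  -3  -2  |   -3 ]
r2 ↔ r3
  [ 1  -3  -3  |  -10 ]
  [ 0  -3  -2  |   -3 ]
  [ 0   0   1  |    4 ]
r2 ← -1/3·r2
  [ 1  -3   -3  |  -10 ]
  [ 0   1  2/3  |    1 ]
  [ 0   0    1  |    4 ]
r2 ← r2 − 2/3·r3
  [ 1  -3  -3  |   -10 ]
  [ 0   1   0  |  -5/3 ]
  [ 0   0   1  |     4 ]
r1 ← r1 + 3·r3
  [ 1  -3  0  |     2 ]
  [ 0   1  0  |  -5/3 ]
  [ 0   0  1  |     4 ]
r1 ← r1 + 3·r2
  [ 1  0  0  |    -3 ]
  [ 0  1  0  |  -5/3 ]
  [ 0  0  1  |     4 ]
Reading off the last column: x = -3, y = -5/3, z = 4.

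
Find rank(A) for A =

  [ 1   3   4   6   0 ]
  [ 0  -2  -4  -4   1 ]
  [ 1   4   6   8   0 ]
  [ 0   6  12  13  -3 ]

r3 → r3 − r1
  [ 1   3   4   6   0 ]
  [ 0  -2  -4  -4   1 ]
  [ 0   1   2   2   0 ]
  [ 0   6  12  13  -3 ]
r2 → -1/2·r2
  [ 1  3   4   6     0 ]
  [ 0  1   2   2  -1/2 ]
  [ 0  1   2   2     0 ]
  [ 0  6  12  13    -3 ]
r3 → r3 − r2
  [ 1  3   4   6     0 ]
  [ 0  1   2   2  -1/2 ]
  [ 0  0   0   0   1/2 ]
  [ 0  6  12  13    -3 ]
r4 → r4 − 6·r2
  [ 1  3  4  6     0 ]
  [ 0  1  2  2  -1/2 ]
  [ 0  0  0  0   1/2 ]
  [ 0  0  0  1     0 ]
r3 <=> r4
  [ 1  3  4  6     0 ]
  [ 0  1  2  2  -1/2 ]
  [ 0  0  0  1     0 ]
  [ 0  0  0  0   1/2 ]
r4 → 2·r4
  [ 1  3  4  6     0 ]
  [ 0  1  2  2  -1/2 ]
  [ 0  0  0  1     0 ]
  [ 0  0  0  0     1 ]
r2 → r2 + 1/2·r4
  [ 1  3  4  6  0 ]
  [ 0  1  2  2  0 ]
  [ 0  0  0  1  0 ]
  [ 0  0  0  0  1 ]
r2 → r2 − 2·r3
  [ 1  3  4  6  0 ]
  [ 0  1  2  0  0 ]
  [ 0  0  0  1  0 ]
  [ 0  0  0  0  1 ]
r1 → r1 − 6·r3
  [ 1  3  4  0  0 ]
  [ 0  1  2  0  0 ]
  [ 0  0  0  1  0 ]
  [ 0  0  0  0  1 ]
r1 → r1 − 3·r2
  [ 1  0  -2  0  0 ]
  [ 0  1   2  0  0 ]
  [ 0  0   0  1  0 ]
  [ 0  0   0  0  1 ]
The reduced form has 4 nonzero rows.

rank = 4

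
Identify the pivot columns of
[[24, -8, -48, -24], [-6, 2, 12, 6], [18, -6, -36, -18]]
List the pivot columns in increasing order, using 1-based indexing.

R1 ← 1/24·R1
R2 ← R2 + 6·R1
R3 ← R3 − 18·R1
Pivot columns are the columns containing a leading 1.

1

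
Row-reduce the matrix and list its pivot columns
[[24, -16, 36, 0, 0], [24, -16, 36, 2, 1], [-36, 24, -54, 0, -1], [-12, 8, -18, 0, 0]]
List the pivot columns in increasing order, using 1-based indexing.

1, 4, 5

R1 → 1/24·R1
R2 → R2 − 24·R1
R3 → R3 + 36·R1
R4 → R4 + 12·R1
R2 → 1/2·R2
R3 → -1·R3
R2 → R2 − 1/2·R3
Pivot columns are the columns containing a leading 1.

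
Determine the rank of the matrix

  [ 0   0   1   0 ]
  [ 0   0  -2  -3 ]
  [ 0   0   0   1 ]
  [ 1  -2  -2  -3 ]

rank = 3

R1 ↔ R4
  [ 1  -2  -2  -3 ]
  [ 0   0  -2  -3 ]
  [ 0   0   0   1 ]
  [ 0   0   1   0 ]
R2 → -1/2·R2
  [ 1  -2  -2   -3 ]
  [ 0   0   1  3/2 ]
  [ 0   0   0    1 ]
  [ 0   0   1    0 ]
R4 → R4 − R2
  [ 1  -2  -2    -3 ]
  [ 0   0   1   3/2 ]
  [ 0   0   0     1 ]
  [ 0   0   0  -3/2 ]
R4 → R4 + 3/2·R3
  [ 1  -2  -2   -3 ]
  [ 0   0   1  3/2 ]
  [ 0   0   0    1 ]
  [ 0   0   0    0 ]
R2 → R2 − 3/2·R3
  [ 1  -2  -2  -3 ]
  [ 0   0   1   0 ]
  [ 0   0   0   1 ]
  [ 0   0   0   0 ]
R1 → R1 + 3·R3
  [ 1  -2  -2  0 ]
  [ 0   0   1  0 ]
  [ 0   0   0  1 ]
  [ 0   0   0  0 ]
R1 → R1 + 2·R2
  [ 1  -2  0  0 ]
  [ 0   0  1  0 ]
  [ 0   0  0  1 ]
  [ 0   0  0  0 ]
The reduced form has 3 nonzero rows.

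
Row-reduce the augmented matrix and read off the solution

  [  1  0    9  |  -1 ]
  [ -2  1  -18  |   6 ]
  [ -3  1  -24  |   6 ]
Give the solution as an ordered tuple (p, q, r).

(2, 4, -1/3)

R2 := R2 + 2·R1
  [  1  0    9  |  -1 ]
  [  0  1    0  |   4 ]
  [ -3  1  -24  |   6 ]
R3 := R3 + 3·R1
  [ 1  0  9  |  -1 ]
  [ 0  1  0  |   4 ]
  [ 0  1  3  |   3 ]
R3 := R3 − R2
  [ 1  0  9  |  -1 ]
  [ 0  1  0  |   4 ]
  [ 0  0  3  |  -1 ]
R3 := 1/3·R3
  [ 1  0  9  |    -1 ]
  [ 0  1  0  |     4 ]
  [ 0  0  1  |  -1/3 ]
R1 := R1 − 9·R3
  [ 1  0  0  |     2 ]
  [ 0  1  0  |     4 ]
  [ 0  0  1  |  -1/3 ]
Reading off the last column: p = 2, q = 4, r = -1/3.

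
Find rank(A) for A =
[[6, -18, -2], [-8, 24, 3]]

rank = 2

r1 := 1/6·r1
r2 := r2 + 8·r1
r2 := 3·r2
r1 := r1 + 1/3·r2
The reduced form has 2 nonzero rows.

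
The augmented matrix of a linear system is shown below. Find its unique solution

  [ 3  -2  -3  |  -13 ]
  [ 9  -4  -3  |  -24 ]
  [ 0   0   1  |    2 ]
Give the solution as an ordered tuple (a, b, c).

Multiply ρ1 by 1/3.
  [ 1  -2/3  -1  |  -13/3 ]
  [ 9    -4  -3  |    -24 ]
  [ 0     0   1  |      2 ]
Subtract 9 times ρ1 from ρ2.
  [ 1  -2/3  -1  |  -13/3 ]
  [ 0     2   6  |     15 ]
  [ 0     0   1  |      2 ]
Multiply ρ2 by 1/2.
  [ 1  -2/3  -1  |  -13/3 ]
  [ 0     1   3  |   15/2 ]
  [ 0     0   1  |      2 ]
Subtract 3 times ρ3 from ρ2.
  [ 1  -2/3  -1  |  -13/3 ]
  [ 0     1   0  |    3/2 ]
  [ 0     0   1  |      2 ]
Add ρ3 to ρ1.
  [ 1  -2/3  0  |  -7/3 ]
  [ 0     1  0  |   3/2 ]
  [ 0     0  1  |     2 ]
Add 2/3 times ρ2 to ρ1.
  [ 1  0  0  |  -4/3 ]
  [ 0  1  0  |   3/2 ]
  [ 0  0  1  |     2 ]
Reading off the last column: a = -4/3, b = 3/2, c = 2.

(-4/3, 3/2, 2)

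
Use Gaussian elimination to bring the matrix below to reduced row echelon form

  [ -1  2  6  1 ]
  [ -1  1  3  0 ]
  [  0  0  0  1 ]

[[1, 0, 0, 0], [0, 1, 3, 0], [0, 0, 0, 1]]

r1 ← -1·r1
  [  1  -2  -6  -1 ]
  [ -1   1   3   0 ]
  [  0   0   0   1 ]
r2 ← r2 + r1
  [ 1  -2  -6  -1 ]
  [ 0  -1  -3  -1 ]
  [ 0   0   0   1 ]
r2 ← -1·r2
  [ 1  -2  -6  -1 ]
  [ 0   1   3   1 ]
  [ 0   0   0   1 ]
r2 ← r2 − r3
  [ 1  -2  -6  -1 ]
  [ 0   1   3   0 ]
  [ 0   0   0   1 ]
r1 ← r1 + r3
  [ 1  -2  -6  0 ]
  [ 0   1   3  0 ]
  [ 0   0   0  1 ]
r1 ← r1 + 2·r2
  [ 1  0  0  0 ]
  [ 0  1  3  0 ]
  [ 0  0  0  1 ]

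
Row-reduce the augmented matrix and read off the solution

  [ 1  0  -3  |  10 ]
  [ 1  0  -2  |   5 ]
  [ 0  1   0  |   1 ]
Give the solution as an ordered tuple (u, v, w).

R2 := R2 − R1
  [ 1  0  -3  |  10 ]
  [ 0  0   1  |  -5 ]
  [ 0  1   0  |   1 ]
R2 <=> R3
  [ 1  0  -3  |  10 ]
  [ 0  1   0  |   1 ]
  [ 0  0   1  |  -5 ]
R1 := R1 + 3·R3
  [ 1  0  0  |  -5 ]
  [ 0  1  0  |   1 ]
  [ 0  0  1  |  -5 ]
Reading off the last column: u = -5, v = 1, w = -5.

(-5, 1, -5)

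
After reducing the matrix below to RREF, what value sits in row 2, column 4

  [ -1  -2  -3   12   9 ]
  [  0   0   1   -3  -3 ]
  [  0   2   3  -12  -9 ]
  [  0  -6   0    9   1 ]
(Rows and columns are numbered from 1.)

r1 := -1·r1
  [ 1   2  3  -12  -9 ]
  [ 0   0  1   -3  -3 ]
  [ 0   2  3  -12  -9 ]
  [ 0  -6  0    9   1 ]
r2 <-> r3
  [ 1   2  3  -12  -9 ]
  [ 0   2  3  -12  -9 ]
  [ 0   0  1   -3  -3 ]
  [ 0  -6  0    9   1 ]
r2 := 1/2·r2
  [ 1   2    3  -12    -9 ]
  [ 0   1  3/2   -6  -9/2 ]
  [ 0   0    1   -3    -3 ]
  [ 0  -6    0    9     1 ]
r4 := r4 + 6·r2
  [ 1  2    3  -12    -9 ]
  [ 0  1  3/2   -6  -9/2 ]
  [ 0  0    1   -3    -3 ]
  [ 0  0    9  -27   -26 ]
r4 := r4 − 9·r3
  [ 1  2    3  -12    -9 ]
  [ 0  1  3/2   -6  -9/2 ]
  [ 0  0    1   -3    -3 ]
  [ 0  0    0    0     1 ]
r3 := r3 + 3·r4
  [ 1  2    3  -12    -9 ]
  [ 0  1  3/2   -6  -9/2 ]
  [ 0  0    1   -3     0 ]
  [ 0  0    0    0     1 ]
r2 := r2 + 9/2·r4
  [ 1  2    3  -12  -9 ]
  [ 0  1  3/2   -6   0 ]
  [ 0  0    1   -3   0 ]
  [ 0  0    0    0   1 ]
r1 := r1 + 9·r4
  [ 1  2    3  -12  0 ]
  [ 0  1  3/2   -6  0 ]
  [ 0  0    1   -3  0 ]
  [ 0  0    0    0  1 ]
r2 := r2 − 3/2·r3
  [ 1  2  3   -12  0 ]
  [ 0  1  0  -3/2  0 ]
  [ 0  0  1    -3  0 ]
  [ 0  0  0     0  1 ]
r1 := r1 − 3·r3
  [ 1  2  0    -3  0 ]
  [ 0  1  0  -3/2  0 ]
  [ 0  0  1    -3  0 ]
  [ 0  0  0     0  1 ]
r1 := r1 − 2·r2
  [ 1  0  0     0  0 ]
  [ 0  1  0  -3/2  0 ]
  [ 0  0  1    -3  0 ]
  [ 0  0  0     0  1 ]

-3/2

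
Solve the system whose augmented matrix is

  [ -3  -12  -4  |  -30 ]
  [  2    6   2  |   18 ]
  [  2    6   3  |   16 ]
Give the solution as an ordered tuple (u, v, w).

(6, 5/3, -2)

r1 → -1/3·r1
  [ 1  4  4/3  |  10 ]
  [ 2  6    2  |  18 ]
  [ 2  6    3  |  16 ]
r2 → r2 − 2·r1
  [ 1   4   4/3  |  10 ]
  [ 0  -2  -2/3  |  -2 ]
  [ 2   6     3  |  16 ]
r3 → r3 − 2·r1
  [ 1   4   4/3  |  10 ]
  [ 0  -2  -2/3  |  -2 ]
  [ 0  -2   1/3  |  -4 ]
r2 → -1/2·r2
  [ 1   4  4/3  |  10 ]
  [ 0   1  1/3  |   1 ]
  [ 0  -2  1/3  |  -4 ]
r3 → r3 + 2·r2
  [ 1  4  4/3  |  10 ]
  [ 0  1  1/3  |   1 ]
  [ 0  0    1  |  -2 ]
r2 → r2 − 1/3·r3
  [ 1  4  4/3  |   10 ]
  [ 0  1    0  |  5/3 ]
  [ 0  0    1  |   -2 ]
r1 → r1 − 4/3·r3
  [ 1  4  0  |  38/3 ]
  [ 0  1  0  |   5/3 ]
  [ 0  0  1  |    -2 ]
r1 → r1 − 4·r2
  [ 1  0  0  |    6 ]
  [ 0  1  0  |  5/3 ]
  [ 0  0  1  |   -2 ]
Reading off the last column: u = 6, v = 5/3, w = -2.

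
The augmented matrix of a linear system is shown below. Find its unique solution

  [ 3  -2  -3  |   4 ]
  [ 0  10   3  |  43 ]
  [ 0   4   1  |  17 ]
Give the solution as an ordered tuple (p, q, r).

(5, 4, 1)

Multiply R1 by 1/3.
Multiply R2 by 1/10.
Subtract 4 times R2 from R3.
Multiply R3 by -5.
Subtract 3/10 times R3 from R2.
Add R3 to R1.
Add 2/3 times R2 to R1.
Reading off the last column: p = 5, q = 4, r = 1.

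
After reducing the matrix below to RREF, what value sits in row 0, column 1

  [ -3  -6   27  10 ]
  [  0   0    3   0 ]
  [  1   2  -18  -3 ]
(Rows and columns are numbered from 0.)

2

Multiply R1 by -1/3.
  [ 1  2   -9  -10/3 ]
  [ 0  0    3      0 ]
  [ 1  2  -18     -3 ]
Subtract R1 from R3.
  [ 1  2  -9  -10/3 ]
  [ 0  0   3      0 ]
  [ 0  0  -9    1/3 ]
Multiply R2 by 1/3.
  [ 1  2  -9  -10/3 ]
  [ 0  0   1      0 ]
  [ 0  0  -9    1/3 ]
Add 9 times R2 to R3.
  [ 1  2  -9  -10/3 ]
  [ 0  0   1      0 ]
  [ 0  0   0    1/3 ]
Multiply R3 by 3.
  [ 1  2  -9  -10/3 ]
  [ 0  0   1      0 ]
  [ 0  0   0      1 ]
Add 10/3 times R3 to R1.
  [ 1  2  -9  0 ]
  [ 0  0   1  0 ]
  [ 0  0   0  1 ]
Add 9 times R2 to R1.
  [ 1  2  0  0 ]
  [ 0  0  1  0 ]
  [ 0  0  0  1 ]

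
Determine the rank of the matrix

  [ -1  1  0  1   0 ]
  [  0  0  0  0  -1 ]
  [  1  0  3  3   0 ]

rank = 3

R1 -> -1·R1
  [ 1  -1  0  -1   0 ]
  [ 0   0  0   0  -1 ]
  [ 1   0  3   3   0 ]
R3 -> R3 − R1
  [ 1  -1  0  -1   0 ]
  [ 0   0  0   0  -1 ]
  [ 0   1  3   4   0 ]
R2 <=> R3
  [ 1  -1  0  -1   0 ]
  [ 0   1  3   4   0 ]
  [ 0   0  0   0  -1 ]
R3 -> -1·R3
  [ 1  -1  0  -1  0 ]
  [ 0   1  3   4  0 ]
  [ 0   0  0   0  1 ]
R1 -> R1 + R2
  [ 1  0  3  3  0 ]
  [ 0  1  3  4  0 ]
  [ 0  0  0  0  1 ]
The reduced form has 3 nonzero rows.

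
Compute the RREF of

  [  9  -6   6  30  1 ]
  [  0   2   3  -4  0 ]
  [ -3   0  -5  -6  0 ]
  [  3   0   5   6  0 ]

[[1, 0, 5/3, 2, 0], [0, 1, 3/2, -2, 0], [0, 0, 0, 0, 1], [0, 0, 0, 0, 0]]

Multiply ρ1 by 1/9.
Add 3 times ρ1 to ρ3.
Subtract 3 times ρ1 from ρ4.
Multiply ρ2 by 1/2.
Add 2 times ρ2 to ρ3.
Subtract 2 times ρ2 from ρ4.
Multiply ρ3 by 3.
Add 1/3 times ρ3 to ρ4.
Subtract 1/9 times ρ3 from ρ1.
Add 2/3 times ρ2 to ρ1.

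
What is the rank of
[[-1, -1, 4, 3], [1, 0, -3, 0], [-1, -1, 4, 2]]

ρ1 := -1·ρ1
ρ2 := ρ2 − ρ1
ρ3 := ρ3 + ρ1
ρ2 := -1·ρ2
ρ3 := -1·ρ3
ρ2 := ρ2 + 3·ρ3
ρ1 := ρ1 + 3·ρ3
ρ1 := ρ1 − ρ2
The reduced form has 3 nonzero rows.

rank = 3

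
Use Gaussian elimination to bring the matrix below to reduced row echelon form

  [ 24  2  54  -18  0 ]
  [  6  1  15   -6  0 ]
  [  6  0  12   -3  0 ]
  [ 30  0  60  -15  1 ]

R1 → 1/24·R1
  [  1  1/12  9/4  -3/4  0 ]
  [  6     1   15    -6  0 ]
  [  6     0   12    -3  0 ]
  [ 30     0   60   -15  1 ]
R2 → R2 − 6·R1
  [  1  1/12  9/4  -3/4  0 ]
  [  0   1/2  3/2  -3/2  0 ]
  [  6     0   12    -3  0 ]
  [ 30     0   60   -15  1 ]
R3 → R3 − 6·R1
  [  1  1/12   9/4  -3/4  0 ]
  [  0   1/2   3/2  -3/2  0 ]
  [  0  -1/2  -3/2   3/2  0 ]
  [ 30     0    60   -15  1 ]
R4 → R4 − 30·R1
  [ 1  1/12    9/4  -3/4  0 ]
  [ 0   1/2    3/2  -3/2  0 ]
  [ 0  -1/2   -3/2   3/2  0 ]
  [ 0  -5/2  -15/2  15/2  1 ]
R2 → 2·R2
  [ 1  1/12    9/4  -3/4  0 ]
  [ 0     1      3    -3  0 ]
  [ 0  -1/2   -3/2   3/2  0 ]
  [ 0  -5/2  -15/2  15/2  1 ]
R3 → R3 + 1/2·R2
  [ 1  1/12    9/4  -3/4  0 ]
  [ 0     1      3    -3  0 ]
  [ 0     0      0     0  0 ]
  [ 0  -5/2  -15/2  15/2  1 ]
R4 → R4 + 5/2·R2
  [ 1  1/12  9/4  -3/4  0 ]
  [ 0     1    3    -3  0 ]
  [ 0     0    0     0  0 ]
  [ 0     0    0     0  1 ]
R3 ↔ R4
  [ 1  1/12  9/4  -3/4  0 ]
  [ 0     1    3    -3  0 ]
  [ 0     0    0     0  1 ]
  [ 0     0    0     0  0 ]
R1 → R1 − 1/12·R2
  [ 1  0  2  -1/2  0 ]
  [ 0  1  3    -3  0 ]
  [ 0  0  0     0  1 ]
  [ 0  0  0     0  0 ]

[[1, 0, 2, -1/2, 0], [0, 1, 3, -3, 0], [0, 0, 0, 0, 1], [0, 0, 0, 0, 0]]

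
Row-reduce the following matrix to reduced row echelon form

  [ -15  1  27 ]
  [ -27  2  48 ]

[[1, 0, -2], [0, 1, -3]]

ρ1 := -1/15·ρ1
  [   1  -1/15  -9/5 ]
  [ -27      2    48 ]
ρ2 := ρ2 + 27·ρ1
  [ 1  -1/15  -9/5 ]
  [ 0    1/5  -3/5 ]
ρ2 := 5·ρ2
  [ 1  -1/15  -9/5 ]
  [ 0      1    -3 ]
ρ1 := ρ1 + 1/15·ρ2
  [ 1  0  -2 ]
  [ 0  1  -3 ]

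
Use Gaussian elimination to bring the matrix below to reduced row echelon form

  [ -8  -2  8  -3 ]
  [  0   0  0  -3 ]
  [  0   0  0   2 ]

Multiply R1 by -1/8.
  [ 1  1/4  -1  3/8 ]
  [ 0    0   0   -3 ]
  [ 0    0   0    2 ]
Multiply R2 by -1/3.
  [ 1  1/4  -1  3/8 ]
  [ 0    0   0    1 ]
  [ 0    0   0    2 ]
Subtract 2 times R2 from R3.
  [ 1  1/4  -1  3/8 ]
  [ 0    0   0    1 ]
  [ 0    0   0    0 ]
Subtract 3/8 times R2 from R1.
  [ 1  1/4  -1  0 ]
  [ 0    0   0  1 ]
  [ 0    0   0  0 ]

[[1, 1/4, -1, 0], [0, 0, 0, 1], [0, 0, 0, 0]]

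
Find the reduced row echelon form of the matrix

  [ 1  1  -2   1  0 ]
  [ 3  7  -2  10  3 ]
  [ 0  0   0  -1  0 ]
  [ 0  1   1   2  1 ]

Subtract 3 times R1 from R2.
Multiply R2 by 1/4.
Subtract R2 from R4.
Multiply R3 by -1.
Subtract 1/4 times R3 from R4.
Multiply R4 by 4.
Subtract 3/4 times R4 from R2.
Subtract 7/4 times R3 from R2.
Subtract R3 from R1.
Subtract R2 from R1.

[[1, 0, -3, 0, 0], [0, 1, 1, 0, 0], [0, 0, 0, 1, 0], [0, 0, 0, 0, 1]]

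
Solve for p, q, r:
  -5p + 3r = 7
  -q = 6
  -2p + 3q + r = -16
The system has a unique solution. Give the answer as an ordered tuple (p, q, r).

(1, -6, 4)

Form the augmented matrix and row-reduce:
  [ -5   0  3  |    7 ]
  [  0  -1  0  |    6 ]
  [ -2   3  1  |  -16 ]
ρ1 := -1/5·ρ1
ρ3 := ρ3 + 2·ρ1
ρ2 := -1·ρ2
ρ3 := ρ3 − 3·ρ2
ρ3 := -5·ρ3
ρ1 := ρ1 + 3/5·ρ3
Reading off the last column: p = 1, q = -6, r = 4.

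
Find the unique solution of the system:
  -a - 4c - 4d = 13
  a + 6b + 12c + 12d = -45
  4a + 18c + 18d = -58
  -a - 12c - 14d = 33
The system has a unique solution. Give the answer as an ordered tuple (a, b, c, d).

Form the augmented matrix and row-reduce:
  [ -1  0   -4   -4  |   13 ]
  [  1  6   12   12  |  -45 ]
  [  4  0   18   18  |  -58 ]
  [ -1  0  -12  -14  |   33 ]
r1 → -1·r1
r2 → r2 − r1
r3 → r3 − 4·r1
r4 → r4 + r1
r2 → 1/6·r2
r3 → 1/2·r3
r4 → r4 + 8·r3
r4 → -1/2·r4
r3 → r3 − r4
r2 → r2 − 4/3·r4
r1 → r1 − 4·r4
r2 → r2 − 4/3·r3
r1 → r1 − 4·r3
Reading off the last column: a = -1, b = -4/3, c = -5, d = 2.

(-1, -4/3, -5, 2)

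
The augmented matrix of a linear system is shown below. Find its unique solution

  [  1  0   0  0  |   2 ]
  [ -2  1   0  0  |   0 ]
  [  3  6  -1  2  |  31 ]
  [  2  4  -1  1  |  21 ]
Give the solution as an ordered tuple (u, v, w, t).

Add 2 times ρ1 to ρ2.
Subtract 3 times ρ1 from ρ3.
Subtract 2 times ρ1 from ρ4.
Subtract 6 times ρ2 from ρ3.
Subtract 4 times ρ2 from ρ4.
Multiply ρ3 by -1.
Add ρ3 to ρ4.
Multiply ρ4 by -1.
Add 2 times ρ4 to ρ3.
Reading off the last column: u = 2, v = 4, w = -1, t = 0.

(2, 4, -1, 0)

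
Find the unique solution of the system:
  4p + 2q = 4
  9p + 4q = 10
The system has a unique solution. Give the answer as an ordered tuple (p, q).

Form the augmented matrix and row-reduce:
  [ 4  2  |   4 ]
  [ 9  4  |  10 ]
r1 -> 1/4·r1
r2 -> r2 − 9·r1
r2 -> -2·r2
r1 -> r1 − 1/2·r2
Reading off the last column: p = 2, q = -2.

(2, -2)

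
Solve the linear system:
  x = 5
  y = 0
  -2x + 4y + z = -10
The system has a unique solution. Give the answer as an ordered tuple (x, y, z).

Form the augmented matrix and row-reduce:
  [  1  0  0  |    5 ]
  [  0  1  0  |    0 ]
  [ -2  4  1  |  -10 ]
Add 2 times R1 to R3.
  [ 1  0  0  |  5 ]
  [ 0  1  0  |  0 ]
  [ 0  4  1  |  0 ]
Subtract 4 times R2 from R3.
  [ 1  0  0  |  5 ]
  [ 0  1  0  |  0 ]
  [ 0  0  1  |  0 ]
Reading off the last column: x = 5, y = 0, z = 0.

(5, 0, 0)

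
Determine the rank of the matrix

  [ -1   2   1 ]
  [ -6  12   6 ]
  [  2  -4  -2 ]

R1 → -1·R1
  [  1  -2  -1 ]
  [ -6  12   6 ]
  [  2  -4  -2 ]
R2 → R2 + 6·R1
  [ 1  -2  -1 ]
  [ 0   0   0 ]
  [ 2  -4  -2 ]
R3 → R3 − 2·R1
  [ 1  -2  -1 ]
  [ 0   0   0 ]
  [ 0   0   0 ]
The reduced form has 1 nonzero row.

rank = 1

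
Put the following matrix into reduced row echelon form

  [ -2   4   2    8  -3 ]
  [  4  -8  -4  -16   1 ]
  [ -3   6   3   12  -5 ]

[[1, -2, -1, -4, 0], [0, 0, 0, 0, 1], [0, 0, 0, 0, 0]]

Multiply R1 by -1/2.
Subtract 4 times R1 from R2.
Add 3 times R1 to R3.
Multiply R2 by -1/5.
Add 1/2 times R2 to R3.
Subtract 3/2 times R2 from R1.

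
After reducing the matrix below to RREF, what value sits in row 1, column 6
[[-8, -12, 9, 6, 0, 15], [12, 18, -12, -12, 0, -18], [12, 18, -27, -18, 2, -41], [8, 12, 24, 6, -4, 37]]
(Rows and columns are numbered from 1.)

ρ1 ← -1/8·ρ1
  [  1  3/2  -9/8  -3/4   0  -15/8 ]
  [ 12   18   -12   -12   0    -18 ]
  [ 12   18   -27   -18   2    -41 ]
  [  8   12    24     6  -4     37 ]
ρ2 ← ρ2 − 12·ρ1
  [  1  3/2  -9/8  -3/4   0  -15/8 ]
  [  0    0   3/2    -3   0    9/2 ]
  [ 12   18   -27   -18   2    -41 ]
  [  8   12    24     6  -4     37 ]
ρ3 ← ρ3 − 12·ρ1
  [ 1  3/2   -9/8  -3/4   0  -15/8 ]
  [ 0    0    3/2    -3   0    9/2 ]
  [ 0    0  -27/2    -9   2  -37/2 ]
  [ 8   12     24     6  -4     37 ]
ρ4 ← ρ4 − 8·ρ1
  [ 1  3/2   -9/8  -3/4   0  -15/8 ]
  [ 0    0    3/2    -3   0    9/2 ]
  [ 0    0  -27/2    -9   2  -37/2 ]
  [ 0    0     33    12  -4     52 ]
ρ2 ← 2/3·ρ2
  [ 1  3/2   -9/8  -3/4   0  -15/8 ]
  [ 0    0      1    -2   0      3 ]
  [ 0    0  -27/2    -9   2  -37/2 ]
  [ 0    0     33    12  -4     52 ]
ρ3 ← ρ3 + 27/2·ρ2
  [ 1  3/2  -9/8  -3/4   0  -15/8 ]
  [ 0    0     1    -2   0      3 ]
  [ 0    0     0   -36   2     22 ]
  [ 0    0    33    12  -4     52 ]
ρ4 ← ρ4 − 33·ρ2
  [ 1  3/2  -9/8  -3/4   0  -15/8 ]
  [ 0    0     1    -2   0      3 ]
  [ 0    0     0   -36   2     22 ]
  [ 0    0     0    78  -4    -47 ]
ρ3 ← -1/36·ρ3
  [ 1  3/2  -9/8  -3/4      0   -15/8 ]
  [ 0    0     1    -2      0       3 ]
  [ 0    0     0     1  -1/18  -11/18 ]
  [ 0    0     0    78     -4     -47 ]
ρ4 ← ρ4 − 78·ρ3
  [ 1  3/2  -9/8  -3/4      0   -15/8 ]
  [ 0    0     1    -2      0       3 ]
  [ 0    0     0     1  -1/18  -11/18 ]
  [ 0    0     0     0    1/3     2/3 ]
ρ4 ← 3·ρ4
  [ 1  3/2  -9/8  -3/4      0   -15/8 ]
  [ 0    0     1    -2      0       3 ]
  [ 0    0     0     1  -1/18  -11/18 ]
  [ 0    0     0     0      1       2 ]
ρ3 ← ρ3 + 1/18·ρ4
  [ 1  3/2  -9/8  -3/4  0  -15/8 ]
  [ 0    0     1    -2  0      3 ]
  [ 0    0     0     1  0   -1/2 ]
  [ 0    0     0     0  1      2 ]
ρ2 ← ρ2 + 2·ρ3
  [ 1  3/2  -9/8  -3/4  0  -15/8 ]
  [ 0    0     1     0  0      2 ]
  [ 0    0     0     1  0   -1/2 ]
  [ 0    0     0     0  1      2 ]
ρ1 ← ρ1 + 3/4·ρ3
  [ 1  3/2  -9/8  0  0  -9/4 ]
  [ 0    0     1  0  0     2 ]
  [ 0    0     0  1  0  -1/2 ]
  [ 0    0     0  0  1     2 ]
ρ1 ← ρ1 + 9/8·ρ2
  [ 1  3/2  0  0  0     0 ]
  [ 0    0  1  0  0     2 ]
  [ 0    0  0  1  0  -1/2 ]
  [ 0    0  0  0  1     2 ]

0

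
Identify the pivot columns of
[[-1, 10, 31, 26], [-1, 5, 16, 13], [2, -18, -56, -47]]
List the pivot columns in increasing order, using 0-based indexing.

0, 1, 3

R1 → -1·R1
  [  1  -10  -31  -26 ]
  [ -1    5   16   13 ]
  [  2  -18  -56  -47 ]
R2 → R2 + R1
  [ 1  -10  -31  -26 ]
  [ 0   -5  -15  -13 ]
  [ 2  -18  -56  -47 ]
R3 → R3 − 2·R1
  [ 1  -10  -31  -26 ]
  [ 0   -5  -15  -13 ]
  [ 0    2    6    5 ]
R2 → -1/5·R2
  [ 1  -10  -31   -26 ]
  [ 0    1    3  13/5 ]
  [ 0    2    6     5 ]
R3 → R3 − 2·R2
  [ 1  -10  -31   -26 ]
  [ 0    1    3  13/5 ]
  [ 0    0    0  -1/5 ]
R3 → -5·R3
  [ 1  -10  -31   -26 ]
  [ 0    1    3  13/5 ]
  [ 0    0    0     1 ]
R2 → R2 − 13/5·R3
  [ 1  -10  -31  -26 ]
  [ 0    1    3    0 ]
  [ 0    0    0    1 ]
R1 → R1 + 26·R3
  [ 1  -10  -31  0 ]
  [ 0    1    3  0 ]
  [ 0    0    0  1 ]
R1 → R1 + 10·R2
  [ 1  0  -1  0 ]
  [ 0  1   3  0 ]
  [ 0  0   0  1 ]
Pivot columns are the columns containing a leading 1.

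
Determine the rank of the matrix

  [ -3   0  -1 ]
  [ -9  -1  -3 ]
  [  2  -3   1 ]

rank = 3

Multiply ρ1 by -1/3.
  [  1   0  1/3 ]
  [ -9  -1   -3 ]
  [  2  -3    1 ]
Add 9 times ρ1 to ρ2.
  [ 1   0  1/3 ]
  [ 0  -1    0 ]
  [ 2  -3    1 ]
Subtract 2 times ρ1 from ρ3.
  [ 1   0  1/3 ]
  [ 0  -1    0 ]
  [ 0  -3  1/3 ]
Multiply ρ2 by -1.
  [ 1   0  1/3 ]
  [ 0   1    0 ]
  [ 0  -3  1/3 ]
Add 3 times ρ2 to ρ3.
  [ 1  0  1/3 ]
  [ 0  1    0 ]
  [ 0  0  1/3 ]
Multiply ρ3 by 3.
  [ 1  0  1/3 ]
  [ 0  1    0 ]
  [ 0  0    1 ]
Subtract 1/3 times ρ3 from ρ1.
  [ 1  0  0 ]
  [ 0  1  0 ]
  [ 0  0  1 ]
The reduced form has 3 nonzero rows.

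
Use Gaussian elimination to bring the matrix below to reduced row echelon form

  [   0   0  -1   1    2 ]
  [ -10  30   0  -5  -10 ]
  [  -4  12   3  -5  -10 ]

r1 <-> r2
r1 → -1/10·r1
r3 → r3 + 4·r1
r2 → -1·r2
r3 → r3 − 3·r2

[[1, -3, 0, 1/2, 1], [0, 0, 1, -1, -2], [0, 0, 0, 0, 0]]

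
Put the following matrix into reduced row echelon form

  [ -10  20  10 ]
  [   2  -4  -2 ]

r1 → -1/10·r1
  [ 1  -2  -1 ]
  [ 2  -4  -2 ]
r2 → r2 − 2·r1
  [ 1  -2  -1 ]
  [ 0   0   0 ]

[[1, -2, -1], [0, 0, 0]]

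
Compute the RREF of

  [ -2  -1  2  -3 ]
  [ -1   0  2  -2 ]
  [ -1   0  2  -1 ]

[[1, 0, -2, 0], [0, 1, 2, 0], [0, 0, 0, 1]]

r1 → -1/2·r1
  [  1  1/2  -1  3/2 ]
  [ -1    0   2   -2 ]
  [ -1    0   2   -1 ]
r2 → r2 + r1
  [  1  1/2  -1   3/2 ]
  [  0  1/2   1  -1/2 ]
  [ -1    0   2    -1 ]
r3 → r3 + r1
  [ 1  1/2  -1   3/2 ]
  [ 0  1/2   1  -1/2 ]
  [ 0  1/2   1   1/2 ]
r2 → 2·r2
  [ 1  1/2  -1  3/2 ]
  [ 0    1   2   -1 ]
  [ 0  1/2   1  1/2 ]
r3 → r3 − 1/2·r2
  [ 1  1/2  -1  3/2 ]
  [ 0    1   2   -1 ]
  [ 0    0   0    1 ]
r2 → r2 + r3
  [ 1  1/2  -1  3/2 ]
  [ 0    1   2    0 ]
  [ 0    0   0    1 ]
r1 → r1 − 3/2·r3
  [ 1  1/2  -1  0 ]
  [ 0    1   2  0 ]
  [ 0    0   0  1 ]
r1 → r1 − 1/2·r2
  [ 1  0  -2  0 ]
  [ 0  1   2  0 ]
  [ 0  0   0  1 ]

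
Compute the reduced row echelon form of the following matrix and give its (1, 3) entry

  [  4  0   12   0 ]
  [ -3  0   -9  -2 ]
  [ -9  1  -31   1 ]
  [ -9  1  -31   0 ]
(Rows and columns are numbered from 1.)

3

r1 -> 1/4·r1
  [  1  0    3   0 ]
  [ -3  0   -9  -2 ]
  [ -9  1  -31   1 ]
  [ -9  1  -31   0 ]
r2 -> r2 + 3·r1
  [  1  0    3   0 ]
  [  0  0    0  -2 ]
  [ -9  1  -31   1 ]
  [ -9  1  -31   0 ]
r3 -> r3 + 9·r1
  [  1  0    3   0 ]
  [  0  0    0  -2 ]
  [  0  1   -4   1 ]
  [ -9  1  -31   0 ]
r4 -> r4 + 9·r1
  [ 1  0   3   0 ]
  [ 0  0   0  -2 ]
  [ 0  1  -4   1 ]
  [ 0  1  -4   0 ]
r2 <-> r3
  [ 1  0   3   0 ]
  [ 0  1  -4   1 ]
  [ 0  0   0  -2 ]
  [ 0  1  -4   0 ]
r4 -> r4 − r2
  [ 1  0   3   0 ]
  [ 0  1  -4   1 ]
  [ 0  0   0  -2 ]
  [ 0  0   0  -1 ]
r3 -> -1/2·r3
  [ 1  0   3   0 ]
  [ 0  1  -4   1 ]
  [ 0  0   0   1 ]
  [ 0  0   0  -1 ]
r4 -> r4 + r3
  [ 1  0   3  0 ]
  [ 0  1  -4  1 ]
  [ 0  0   0  1 ]
  [ 0  0   0  0 ]
r2 -> r2 − r3
  [ 1  0   3  0 ]
  [ 0  1  -4  0 ]
  [ 0  0   0  1 ]
  [ 0  0   0  0 ]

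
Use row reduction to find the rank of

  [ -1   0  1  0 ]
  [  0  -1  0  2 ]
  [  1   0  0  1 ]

R1 → -1·R1
R3 → R3 − R1
R2 → -1·R2
R1 → R1 + R3
The reduced form has 3 nonzero rows.

rank = 3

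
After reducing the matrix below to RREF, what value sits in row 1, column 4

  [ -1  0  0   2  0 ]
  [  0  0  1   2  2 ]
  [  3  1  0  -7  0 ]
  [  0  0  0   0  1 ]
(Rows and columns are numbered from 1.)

r1 ← -1·r1
  [ 1  0  0  -2  0 ]
  [ 0  0  1   2  2 ]
  [ 3  1  0  -7  0 ]
  [ 0  0  0   0  1 ]
r3 ← r3 − 3·r1
  [ 1  0  0  -2  0 ]
  [ 0  0  1   2  2 ]
  [ 0  1  0  -1  0 ]
  [ 0  0  0   0  1 ]
r2 ↔ r3
  [ 1  0  0  -2  0 ]
  [ 0  1  0  -1  0 ]
  [ 0  0  1   2  2 ]
  [ 0  0  0   0  1 ]
r3 ← r3 − 2·r4
  [ 1  0  0  -2  0 ]
  [ 0  1  0  -1  0 ]
  [ 0  0  1   2  0 ]
  [ 0  0  0   0  1 ]

-2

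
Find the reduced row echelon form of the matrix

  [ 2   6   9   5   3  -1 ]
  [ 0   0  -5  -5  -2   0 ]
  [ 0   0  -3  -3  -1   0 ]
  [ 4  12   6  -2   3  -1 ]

[[1, 3, 0, -2, 0, 0], [0, 0, 1, 1, 0, 0], [0, 0, 0, 0, 1, 0], [0, 0, 0, 0, 0, 1]]

ρ1 := 1/2·ρ1
  [ 1   3  9/2  5/2  3/2  -1/2 ]
  [ 0   0   -5   -5   -2     0 ]
  [ 0   0   -3   -3   -1     0 ]
  [ 4  12    6   -2    3    -1 ]
ρ4 := ρ4 − 4·ρ1
  [ 1  3  9/2  5/2  3/2  -1/2 ]
  [ 0  0   -5   -5   -2     0 ]
  [ 0  0   -3   -3   -1     0 ]
  [ 0  0  -12  -12   -3     1 ]
ρ2 := -1/5·ρ2
  [ 1  3  9/2  5/2  3/2  -1/2 ]
  [ 0  0    1    1  2/5     0 ]
  [ 0  0   -3   -3   -1     0 ]
  [ 0  0  -12  -12   -3     1 ]
ρ3 := ρ3 + 3·ρ2
  [ 1  3  9/2  5/2  3/2  -1/2 ]
  [ 0  0    1    1  2/5     0 ]
  [ 0  0    0    0  1/5     0 ]
  [ 0  0  -12  -12   -3     1 ]
ρ4 := ρ4 + 12·ρ2
  [ 1  3  9/2  5/2  3/2  -1/2 ]
  [ 0  0    1    1  2/5     0 ]
  [ 0  0    0    0  1/5     0 ]
  [ 0  0    0    0  9/5     1 ]
ρ3 := 5·ρ3
  [ 1  3  9/2  5/2  3/2  -1/2 ]
  [ 0  0    1    1  2/5     0 ]
  [ 0  0    0    0    1     0 ]
  [ 0  0    0    0  9/5     1 ]
ρ4 := ρ4 − 9/5·ρ3
  [ 1  3  9/2  5/2  3/2  -1/2 ]
  [ 0  0    1    1  2/5     0 ]
  [ 0  0    0    0    1     0 ]
  [ 0  0    0    0    0     1 ]
ρ1 := ρ1 + 1/2·ρ4
  [ 1  3  9/2  5/2  3/2  0 ]
  [ 0  0    1    1  2/5  0 ]
  [ 0  0    0    0    1  0 ]
  [ 0  0    0    0    0  1 ]
ρ2 := ρ2 − 2/5·ρ3
  [ 1  3  9/2  5/2  3/2  0 ]
  [ 0  0    1    1    0  0 ]
  [ 0  0    0    0    1  0 ]
  [ 0  0    0    0    0  1 ]
ρ1 := ρ1 − 3/2·ρ3
  [ 1  3  9/2  5/2  0  0 ]
  [ 0  0    1    1  0  0 ]
  [ 0  0    0    0  1  0 ]
  [ 0  0    0    0  0  1 ]
ρ1 := ρ1 − 9/2·ρ2
  [ 1  3  0  -2  0  0 ]
  [ 0  0  1   1  0  0 ]
  [ 0  0  0   0  1  0 ]
  [ 0  0  0   0  0  1 ]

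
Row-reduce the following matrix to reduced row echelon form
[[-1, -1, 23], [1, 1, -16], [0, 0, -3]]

Multiply r1 by -1.
  [ 1  1  -23 ]
  [ 1  1  -16 ]
  [ 0  0   -3 ]
Subtract r1 from r2.
  [ 1  1  -23 ]
  [ 0  0    7 ]
  [ 0  0   -3 ]
Multiply r2 by 1/7.
  [ 1  1  -23 ]
  [ 0  0    1 ]
  [ 0  0   -3 ]
Add 3 times r2 to r3.
  [ 1  1  -23 ]
  [ 0  0    1 ]
  [ 0  0    0 ]
Add 23 times r2 to r1.
  [ 1  1  0 ]
  [ 0  0  1 ]
  [ 0  0  0 ]

[[1, 1, 0], [0, 0, 1], [0, 0, 0]]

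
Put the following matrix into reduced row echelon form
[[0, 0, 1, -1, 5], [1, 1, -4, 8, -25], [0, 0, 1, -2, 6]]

[[1, 1, 0, 0, -1], [0, 0, 1, 0, 4], [0, 0, 0, 1, -1]]

ρ1 <=> ρ2
ρ3 ← ρ3 − ρ2
ρ3 ← -1·ρ3
ρ2 ← ρ2 + ρ3
ρ1 ← ρ1 − 8·ρ3
ρ1 ← ρ1 + 4·ρ2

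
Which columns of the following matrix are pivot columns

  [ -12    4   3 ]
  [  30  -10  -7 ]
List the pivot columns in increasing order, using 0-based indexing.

0, 2

R1 := -1/12·R1
  [  1  -1/3  -1/4 ]
  [ 30   -10    -7 ]
R2 := R2 − 30·R1
  [ 1  -1/3  -1/4 ]
  [ 0     0   1/2 ]
R2 := 2·R2
  [ 1  -1/3  -1/4 ]
  [ 0     0     1 ]
R1 := R1 + 1/4·R2
  [ 1  -1/3  0 ]
  [ 0     0  1 ]
Pivot columns are the columns containing a leading 1.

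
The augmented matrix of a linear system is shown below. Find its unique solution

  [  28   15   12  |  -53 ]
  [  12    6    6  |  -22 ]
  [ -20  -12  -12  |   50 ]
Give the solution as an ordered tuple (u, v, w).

ρ1 ← 1/28·ρ1
  [   1  15/28  3/7  |  -53/28 ]
  [  12      6    6  |     -22 ]
  [ -20    -12  -12  |      50 ]
ρ2 ← ρ2 − 12·ρ1
  [   1  15/28  3/7  |  -53/28 ]
  [   0   -3/7  6/7  |     5/7 ]
  [ -20    -12  -12  |      50 ]
ρ3 ← ρ3 + 20·ρ1
  [ 1  15/28    3/7  |  -53/28 ]
  [ 0   -3/7    6/7  |     5/7 ]
  [ 0   -9/7  -24/7  |    85/7 ]
ρ2 ← -7/3·ρ2
  [ 1  15/28    3/7  |  -53/28 ]
  [ 0      1     -2  |    -5/3 ]
  [ 0   -9/7  -24/7  |    85/7 ]
ρ3 ← ρ3 + 9/7·ρ2
  [ 1  15/28  3/7  |  -53/28 ]
  [ 0      1   -2  |    -5/3 ]
  [ 0      0   -6  |      10 ]
ρ3 ← -1/6·ρ3
  [ 1  15/28  3/7  |  -53/28 ]
  [ 0      1   -2  |    -5/3 ]
  [ 0      0    1  |    -5/3 ]
ρ2 ← ρ2 + 2·ρ3
  [ 1  15/28  3/7  |  -53/28 ]
  [ 0      1    0  |      -5 ]
  [ 0      0    1  |    -5/3 ]
ρ1 ← ρ1 − 3/7·ρ3
  [ 1  15/28  0  |  -33/28 ]
  [ 0      1  0  |      -5 ]
  [ 0      0  1  |    -5/3 ]
ρ1 ← ρ1 − 15/28·ρ2
  [ 1  0  0  |   3/2 ]
  [ 0  1  0  |    -5 ]
  [ 0  0  1  |  -5/3 ]
Reading off the last column: u = 3/2, v = -5, w = -5/3.

(3/2, -5, -5/3)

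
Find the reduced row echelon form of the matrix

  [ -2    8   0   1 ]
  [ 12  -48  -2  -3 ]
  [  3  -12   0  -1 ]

[[1, -4, 0, 0], [0, 0, 1, 0], [0, 0, 0, 1]]

Multiply r1 by -1/2.
  [  1   -4   0  -1/2 ]
  [ 12  -48  -2    -3 ]
  [  3  -12   0    -1 ]
Subtract 12 times r1 from r2.
  [ 1   -4   0  -1/2 ]
  [ 0    0  -2     3 ]
  [ 3  -12   0    -1 ]
Subtract 3 times r1 from r3.
  [ 1  -4   0  -1/2 ]
  [ 0   0  -2     3 ]
  [ 0   0   0   1/2 ]
Multiply r2 by -1/2.
  [ 1  -4  0  -1/2 ]
  [ 0   0  1  -3/2 ]
  [ 0   0  0   1/2 ]
Multiply r3 by 2.
  [ 1  -4  0  -1/2 ]
  [ 0   0  1  -3/2 ]
  [ 0   0  0     1 ]
Add 3/2 times r3 to r2.
  [ 1  -4  0  -1/2 ]
  [ 0   0  1     0 ]
  [ 0   0  0     1 ]
Add 1/2 times r3 to r1.
  [ 1  -4  0  0 ]
  [ 0   0  1  0 ]
  [ 0   0  0  1 ]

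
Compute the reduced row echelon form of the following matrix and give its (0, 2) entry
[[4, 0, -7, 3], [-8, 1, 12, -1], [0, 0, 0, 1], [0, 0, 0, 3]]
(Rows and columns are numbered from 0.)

Multiply ρ1 by 1/4.
  [  1  0  -7/4  3/4 ]
  [ -8  1    12   -1 ]
  [  0  0     0    1 ]
  [  0  0     0    3 ]
Add 8 times ρ1 to ρ2.
  [ 1  0  -7/4  3/4 ]
  [ 0  1    -2    5 ]
  [ 0  0     0    1 ]
  [ 0  0     0    3 ]
Subtract 3 times ρ3 from ρ4.
  [ 1  0  -7/4  3/4 ]
  [ 0  1    -2    5 ]
  [ 0  0     0    1 ]
  [ 0  0     0    0 ]
Subtract 5 times ρ3 from ρ2.
  [ 1  0  -7/4  3/4 ]
  [ 0  1    -2    0 ]
  [ 0  0     0    1 ]
  [ 0  0     0    0 ]
Subtract 3/4 times ρ3 from ρ1.
  [ 1  0  -7/4  0 ]
  [ 0  1    -2  0 ]
  [ 0  0     0  1 ]
  [ 0  0     0  0 ]

-7/4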